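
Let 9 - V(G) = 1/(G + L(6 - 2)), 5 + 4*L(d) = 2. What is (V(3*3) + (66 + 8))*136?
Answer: 371960/33 ≈ 11272.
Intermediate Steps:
L(d) = -¾ (L(d) = -5/4 + (¼)*2 = -5/4 + ½ = -¾)
V(G) = 9 - 1/(-¾ + G) (V(G) = 9 - 1/(G - ¾) = 9 - 1/(-¾ + G))
(V(3*3) + (66 + 8))*136 = ((-31 + 36*(3*3))/(-3 + 4*(3*3)) + (66 + 8))*136 = ((-31 + 36*9)/(-3 + 4*9) + 74)*136 = ((-31 + 324)/(-3 + 36) + 74)*136 = (293/33 + 74)*136 = (2735/33)*136 = 371960/33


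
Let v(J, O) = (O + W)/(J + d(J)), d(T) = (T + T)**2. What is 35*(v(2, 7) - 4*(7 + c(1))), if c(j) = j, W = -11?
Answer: -10150/9 ≈ -1127.8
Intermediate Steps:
d(T) = 4*T**2 (d(T) = (2*T)**2 = 4*T**2)
v(J, O) = (-11 + O)/(J + 4*J**2) (v(J, O) = (O - 11)/(J + 4*J**2) = (-11 + O)/(J + 4*J**2))
35*(v(2, 7) - 4*(7 + c(1))) = 35*((-11 + 7)/(2*(1 + 4*2)) - 4*(7 + 1)) = 35*((1/2)*(-4)/(1 + 8) - 4*8) = 35*((1/2)*(-4)/9 - 32) = 35*((1/2)*(1/9)*(-4) - 32) = 35*(-2/9 - 32) = 35*(-290/9) = -10150/9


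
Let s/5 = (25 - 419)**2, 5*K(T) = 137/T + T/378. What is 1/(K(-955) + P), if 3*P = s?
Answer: 1804950/466987733189 ≈ 3.8651e-6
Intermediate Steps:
K(T) = T/1890 + 137/(5*T) (K(T) = (137/T + T/378)/5 = T/1890 + 137/(5*T))
s = 776180 (s = 5*(25 - 419)**2 = 5*(-394)**2 = 5*155236 = 776180)
P = 776180/3 (P = (1/3)*776180 = 776180/3 ≈ 2.5873e+5)
1/(K(-955) + P) = 1/((1/1890)*(51786 + (-955)**2)/(-955) + 776180/3) = 1/((1/1890)*(-1/955)*(51786 + 912025) + 776180/3) = 1/((1/1890)*(-1/955)*963811 + 776180/3) = 1/(-963811/1804950 + 776180/3) = 1/(466987733189/1804950) = 1804950/466987733189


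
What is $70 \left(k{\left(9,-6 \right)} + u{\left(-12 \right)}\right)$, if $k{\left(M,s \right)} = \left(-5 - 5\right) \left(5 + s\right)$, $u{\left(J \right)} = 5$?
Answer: $1050$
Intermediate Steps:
$k{\left(M,s \right)} = -50 - 10 s$ ($k{\left(M,s \right)} = - 10 \left(5 + s\right) = -50 - 10 s$)
$70 \left(k{\left(9,-6 \right)} + u{\left(-12 \right)}\right) = 70 \left(\left(-50 - -60\right) + 5\right) = 70 \left(\left(-50 + 60\right) + 5\right) = 70 \left(10 + 5\right) = 70 \cdot 15 = 1050$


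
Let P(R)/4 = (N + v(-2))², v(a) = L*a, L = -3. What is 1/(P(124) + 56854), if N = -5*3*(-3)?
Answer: 1/67258 ≈ 1.4868e-5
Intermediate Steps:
N = 45 (N = -15*(-3) = 45)
v(a) = -3*a
P(R) = 10404 (P(R) = 4*(45 - 3*(-2))² = 4*(45 + 6)² = 4*51² = 4*2601 = 10404)
1/(P(124) + 56854) = 1/(10404 + 56854) = 1/67258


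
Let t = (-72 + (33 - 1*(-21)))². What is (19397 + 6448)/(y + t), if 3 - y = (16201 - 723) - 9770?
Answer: -25845/5381 ≈ -4.8030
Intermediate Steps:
y = -5705 (y = 3 - ((16201 - 723) - 9770) = 3 - (15478 - 9770) = 3 - 1*5708 = 3 - 5708 = -5705)
t = 324 (t = (-72 + (33 + 21))² = (-72 + 54)² = (-18)² = 324)
(19397 + 6448)/(y + t) = (19397 + 6448)/(-5705 + 324) = 25845/(-5381) = 25845*(-1/5381) = -25845/5381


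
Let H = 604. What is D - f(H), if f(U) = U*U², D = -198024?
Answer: -220546888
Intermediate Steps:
f(U) = U³
D - f(H) = -198024 - 1*604³ = -198024 - 1*220348864 = -198024 - 220348864 = -220546888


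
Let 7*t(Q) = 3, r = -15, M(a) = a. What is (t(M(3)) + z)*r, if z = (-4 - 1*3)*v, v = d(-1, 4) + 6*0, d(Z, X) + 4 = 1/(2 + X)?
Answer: -5725/14 ≈ -408.93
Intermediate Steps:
t(Q) = 3/7 (t(Q) = (⅐)*3 = 3/7)
d(Z, X) = -4 + 1/(2 + X)
v = -23/6 (v = (-7 - 4*4)/(2 + 4) + 6*0 = (-7 - 16)/6 + 0 = (⅙)*(-23) + 0 = -23/6 + 0 = -23/6 ≈ -3.8333)
z = 161/6 (z = (-4 - 1*3)*(-23/6) = (-4 - 3)*(-23/6) = -7*(-23/6) = 161/6 ≈ 26.833)
(t(M(3)) + z)*r = (3/7 + 161/6)*(-15) = (1145/42)*(-15) = -5725/14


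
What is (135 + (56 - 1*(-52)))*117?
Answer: 28431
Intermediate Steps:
(135 + (56 - 1*(-52)))*117 = (135 + (56 + 52))*117 = (135 + 108)*117 = 243*117 = 28431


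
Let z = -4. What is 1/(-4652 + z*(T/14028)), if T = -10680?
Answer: -1169/5434628 ≈ -0.00021510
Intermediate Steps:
1/(-4652 + z*(T/14028)) = 1/(-4652 - (-42720)/14028) = 1/(-4652 - 4*(-890/1169)) = 1/(-4652 + 3560/1169) = 1/(-5434628/1169) = -1169/5434628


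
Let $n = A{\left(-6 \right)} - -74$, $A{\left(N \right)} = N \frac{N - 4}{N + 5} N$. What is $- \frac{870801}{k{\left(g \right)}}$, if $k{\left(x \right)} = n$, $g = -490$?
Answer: $- \frac{870801}{434} \approx -2006.5$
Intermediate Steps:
$A{\left(N \right)} = \frac{N^{2} \left(-4 + N\right)}{5 + N}$ ($A{\left(N \right)} = N \frac{-4 + N}{5 + N} N = \frac{N \left(-4 + N\right)}{5 + N} N = \frac{N^{2} \left(-4 + N\right)}{5 + N}$)
$n = 434$ ($n = \frac{\left(-6\right)^{2} \left(-4 - 6\right)}{5 - 6} - -74 = 36 \frac{1}{-1} \left(-10\right) + 74 = 36 \left(-1\right) \left(-10\right) + 74 = 360 + 74 = 434$)
$k{\left(x \right)} = 434$
$- \frac{870801}{k{\left(g \right)}} = - \frac{870801}{434}$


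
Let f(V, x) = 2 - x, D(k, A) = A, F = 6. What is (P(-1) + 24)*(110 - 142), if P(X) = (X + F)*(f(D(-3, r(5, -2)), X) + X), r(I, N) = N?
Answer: -1088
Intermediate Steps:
P(X) = 12 + 2*X (P(X) = (X + 6)*((2 - X) + X) = (6 + X)*2 = 12 + 2*X)
(P(-1) + 24)*(110 - 142) = ((12 + 2*(-1)) + 24)*(110 - 142) = ((12 - 2) + 24)*(-32) = (10 + 24)*(-32) = 34*(-32) = -1088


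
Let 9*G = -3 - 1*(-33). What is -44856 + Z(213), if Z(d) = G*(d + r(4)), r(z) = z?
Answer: -132398/3 ≈ -44133.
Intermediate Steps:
G = 10/3 (G = (-3 - 1*(-33))/9 = (-3 + 33)/9 = (⅑)*30 = 10/3 ≈ 3.3333)
Z(d) = 40/3 + 10*d/3 (Z(d) = 10*(d + 4)/3 = 10*(4 + d)/3 = 40/3 + 10*d/3)
-44856 + Z(213) = -44856 + (40/3 + (10/3)*213) = -44856 + (40/3 + 710) = -44856 + 2170/3 = -132398/3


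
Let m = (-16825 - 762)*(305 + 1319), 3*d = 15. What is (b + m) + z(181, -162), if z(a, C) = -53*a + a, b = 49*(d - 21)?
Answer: -28571484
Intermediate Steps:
d = 5 (d = (1/3)*15 = 5)
b = -784 (b = 49*(5 - 21) = 49*(-16) = -784)
z(a, C) = -52*a
m = -28561288 (m = -17587*1624 = -28561288)
(b + m) + z(181, -162) = (-784 - 28561288) - 52*181 = -28562072 - 9412 = -28571484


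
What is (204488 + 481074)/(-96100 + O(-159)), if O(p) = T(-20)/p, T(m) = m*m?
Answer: -54502179/7640150 ≈ -7.1337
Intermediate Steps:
T(m) = m**2
O(p) = 400/p (O(p) = (-20)**2/p = 400/p)
(204488 + 481074)/(-96100 + O(-159)) = (204488 + 481074)/(-96100 + 400/(-159)) = 685562/(-96100 + 400*(-1/159)) = 685562/(-96100 - 400/159) = 685562/(-15280300/159) = 685562*(-159/15280300) = -54502179/7640150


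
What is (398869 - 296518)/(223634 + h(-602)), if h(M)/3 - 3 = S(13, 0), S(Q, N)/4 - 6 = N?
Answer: 102351/223715 ≈ 0.45751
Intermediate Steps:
S(Q, N) = 24 + 4*N
h(M) = 81 (h(M) = 9 + 3*(24 + 4*0) = 9 + 3*(24 + 0) = 9 + 3*24 = 9 + 72 = 81)
(398869 - 296518)/(223634 + h(-602)) = (398869 - 296518)/(223634 + 81) = 102351/223715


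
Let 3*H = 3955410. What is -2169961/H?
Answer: -2169961/1318470 ≈ -1.6458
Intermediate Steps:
H = 1318470 (H = (⅓)*3955410 = 1318470)
-2169961/H = -2169961/1318470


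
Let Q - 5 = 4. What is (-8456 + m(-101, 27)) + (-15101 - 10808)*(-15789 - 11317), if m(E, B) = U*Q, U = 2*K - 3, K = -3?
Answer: 702280817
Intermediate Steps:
Q = 9 (Q = 5 + 4 = 9)
U = -9 (U = 2*(-3) - 3 = -6 - 3 = -9)
m(E, B) = -81 (m(E, B) = -9*9 = -81)
(-8456 + m(-101, 27)) + (-15101 - 10808)*(-15789 - 11317) = (-8456 - 81) + (-15101 - 10808)*(-15789 - 11317) = -8537 - 25909*(-27106) = -8537 + 702289354 = 702280817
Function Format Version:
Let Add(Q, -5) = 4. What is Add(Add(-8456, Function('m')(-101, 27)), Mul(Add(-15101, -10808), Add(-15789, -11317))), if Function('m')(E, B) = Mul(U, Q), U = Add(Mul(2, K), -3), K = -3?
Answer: 702280817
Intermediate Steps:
Q = 9 (Q = Add(5, 4) = 9)
U = -9 (U = Add(Mul(2, -3), -3) = Add(-6, -3) = -9)
Function('m')(E, B) = -81 (Function('m')(E, B) = Mul(-9, 9) = -81)
Add(Add(-8456, Function('m')(-101, 27)), Mul(Add(-15101, -10808), Add(-15789, -11317))) = Add(Add(-8456, -81), Mul(Add(-15101, -10808), Add(-15789, -11317))) = Add(-8537, Mul(-25909, -27106)) = Add(-8537, 702289354) = 702280817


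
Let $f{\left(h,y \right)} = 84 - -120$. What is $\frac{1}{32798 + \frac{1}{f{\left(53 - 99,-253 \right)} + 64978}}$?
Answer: $\frac{65182}{2137839237} \approx 3.049 \cdot 10^{-5}$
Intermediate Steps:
$f{\left(h,y \right)} = 204$ ($f{\left(h,y \right)} = 84 + 120 = 204$)
$\frac{1}{32798 + \frac{1}{f{\left(53 - 99,-253 \right)} + 64978}} = \frac{1}{32798 + \frac{1}{204 + 64978}} = \frac{1}{32798 + \frac{1}{65182}} = \frac{1}{\frac{2137839237}{65182}} = \frac{65182}{2137839237}$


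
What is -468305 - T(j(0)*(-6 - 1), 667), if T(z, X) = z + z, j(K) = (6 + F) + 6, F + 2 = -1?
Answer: -468179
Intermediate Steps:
F = -3 (F = -2 - 1 = -3)
j(K) = 9 (j(K) = (6 - 3) + 6 = 3 + 6 = 9)
T(z, X) = 2*z
-468305 - T(j(0)*(-6 - 1), 667) = -468305 - 2*9*(-6 - 1) = -468305 - 2*9*(-7) = -468305 - 2*(-63) = -468305 - 1*(-126) = -468305 + 126 = -468179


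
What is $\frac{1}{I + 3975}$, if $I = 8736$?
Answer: $\frac{1}{12711} \approx 7.8672 \cdot 10^{-5}$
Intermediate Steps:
$\frac{1}{I + 3975} = \frac{1}{8736 + 3975} = \frac{1}{12711}$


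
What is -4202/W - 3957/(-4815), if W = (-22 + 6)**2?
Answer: -3203273/205440 ≈ -15.592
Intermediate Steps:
W = 256 (W = (-16)**2 = 256)
-4202/W - 3957/(-4815) = -4202/256 - 3957/(-4815) = -4202*1/256 - 3957*(-1/4815) = -2101/128 + 1319/1605 = -3203273/205440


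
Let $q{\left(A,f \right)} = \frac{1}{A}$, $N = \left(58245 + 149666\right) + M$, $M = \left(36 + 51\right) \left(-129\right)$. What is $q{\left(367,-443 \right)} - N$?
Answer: $- \frac{72184495}{367} \approx -1.9669 \cdot 10^{5}$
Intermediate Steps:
$M = -11223$ ($M = 87 \left(-129\right) = -11223$)
$N = 196688$ ($N = \left(58245 + 149666\right) - 11223 = 207911 - 11223 = 196688$)
$q{\left(367,-443 \right)} - N = \frac{1}{367} - 196688 = - \frac{72184495}{367}$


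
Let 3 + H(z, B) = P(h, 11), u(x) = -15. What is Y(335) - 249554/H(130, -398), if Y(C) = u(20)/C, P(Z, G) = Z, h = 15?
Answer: -8360077/402 ≈ -20796.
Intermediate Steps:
H(z, B) = 12 (H(z, B) = -3 + 15 = 12)
Y(C) = -15/C
Y(335) - 249554/H(130, -398) = -15/335 - 249554/12 = -15*1/335 - 249554*1/12 = -3/67 - 124777/6 = -8360077/402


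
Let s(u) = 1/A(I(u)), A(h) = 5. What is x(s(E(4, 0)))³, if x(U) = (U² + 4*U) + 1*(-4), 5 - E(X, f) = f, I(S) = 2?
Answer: -493039/15625 ≈ -31.555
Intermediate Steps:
E(X, f) = 5 - f
s(u) = ⅕ (s(u) = 1/5 = ⅕)
x(U) = -4 + U² + 4*U (x(U) = (U² + 4*U) - 4 = -4 + U² + 4*U)
x(s(E(4, 0)))³ = (-4 + (⅕)² + 4*(⅕))³ = (-4 + 1/25 + ⅘)³ = (-79/25)³ = -493039/15625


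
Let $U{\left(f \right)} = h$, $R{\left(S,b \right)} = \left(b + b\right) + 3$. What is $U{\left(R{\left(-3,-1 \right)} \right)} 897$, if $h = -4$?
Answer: $-3588$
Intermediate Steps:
$R{\left(S,b \right)} = 3 + 2 b$ ($R{\left(S,b \right)} = 2 b + 3 = 3 + 2 b$)
$U{\left(f \right)} = -4$
$U{\left(R{\left(-3,-1 \right)} \right)} 897 = \left(-4\right) 897 = -3588$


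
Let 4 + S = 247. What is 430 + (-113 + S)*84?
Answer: 11350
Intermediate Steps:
S = 243 (S = -4 + 247 = 243)
430 + (-113 + S)*84 = 430 + (-113 + 243)*84 = 430 + 130*84 = 430 + 10920 = 11350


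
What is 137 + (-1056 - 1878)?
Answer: -2797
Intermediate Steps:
137 + (-1056 - 1878) = 137 - 2934 = -2797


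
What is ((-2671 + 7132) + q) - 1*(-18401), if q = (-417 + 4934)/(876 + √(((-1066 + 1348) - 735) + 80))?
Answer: 17556234530/767749 - 4517*I*√373/767749 ≈ 22867.0 - 0.11363*I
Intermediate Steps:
q = 4517/(876 + I*√373) (q = 4517/(876 + √((282 - 735) + 80)) = 4517/(876 + √(-453 + 80)) = 4517/(876 + √(-373)) = 4517/(876 + I*√373) ≈ 5.1539 - 0.11363*I)
((-2671 + 7132) + q) - 1*(-18401) = ((-2671 + 7132) + (3956892/767749 - 4517*I*√373/767749)) - 1*(-18401) = (4461 + (3956892/767749 - 4517*I*√373/767749)) + 18401 = (3428885181/767749 - 4517*I*√373/767749) + 18401 = 17556234530/767749 - 4517*I*√373/767749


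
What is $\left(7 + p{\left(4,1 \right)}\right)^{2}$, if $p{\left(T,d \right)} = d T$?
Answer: $121$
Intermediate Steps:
$p{\left(T,d \right)} = T d$
$\left(7 + p{\left(4,1 \right)}\right)^{2} = \left(7 + 4 \cdot 1\right)^{2} = \left(7 + 4\right)^{2} = 11^{2} = 121$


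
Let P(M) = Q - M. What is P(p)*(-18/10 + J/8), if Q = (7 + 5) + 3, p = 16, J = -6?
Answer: 51/20 ≈ 2.5500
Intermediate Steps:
Q = 15 (Q = 12 + 3 = 15)
P(M) = 15 - M
P(p)*(-18/10 + J/8) = (15 - 1*16)*(-18/10 - 6/8) = (15 - 16)*(-18*1/10 - 6*1/8) = -(-9/5 - 3/4) = -1*(-51/20) = 51/20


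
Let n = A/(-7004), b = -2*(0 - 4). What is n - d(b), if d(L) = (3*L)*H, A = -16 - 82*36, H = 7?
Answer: -293426/1751 ≈ -167.58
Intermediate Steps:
A = -2968 (A = -16 - 2952 = -2968)
b = 8 (b = -2*(-4) = 8)
d(L) = 21*L (d(L) = (3*L)*7 = 21*L)
n = 742/1751 (n = -2968/(-7004) = -2968*(-1/7004) = 742/1751 ≈ 0.42376)
n - d(b) = 742/1751 - 21*8 = 742/1751 - 1*168 = 742/1751 - 168 = -293426/1751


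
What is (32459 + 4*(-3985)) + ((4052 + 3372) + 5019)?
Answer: 28962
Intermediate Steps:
(32459 + 4*(-3985)) + ((4052 + 3372) + 5019) = (32459 - 15940) + (7424 + 5019) = 16519 + 12443 = 28962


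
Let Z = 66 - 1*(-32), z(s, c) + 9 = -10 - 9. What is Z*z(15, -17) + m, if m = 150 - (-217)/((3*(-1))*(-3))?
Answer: -23129/9 ≈ -2569.9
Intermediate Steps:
z(s, c) = -28 (z(s, c) = -9 + (-10 - 9) = -9 - 19 = -28)
m = 1567/9 (m = 150 - (-217)/((-3*(-3))) = 150 - (-217)/9 = 150 - 1*(-217/9) = 150 + 217/9 = 1567/9 ≈ 174.11)
Z = 98 (Z = 66 + 32 = 98)
Z*z(15, -17) + m = 98*(-28) + 1567/9 = -2744 + 1567/9 = -23129/9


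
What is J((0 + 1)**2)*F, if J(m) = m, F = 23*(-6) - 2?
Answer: -140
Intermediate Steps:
F = -140 (F = -138 - 2 = -140)
J((0 + 1)**2)*F = (0 + 1)**2*(-140) = 1**2*(-140) = 1*(-140) = -140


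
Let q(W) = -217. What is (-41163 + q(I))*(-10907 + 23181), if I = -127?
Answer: -507898120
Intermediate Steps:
(-41163 + q(I))*(-10907 + 23181) = (-41163 - 217)*(-10907 + 23181) = -41380*12274 = -507898120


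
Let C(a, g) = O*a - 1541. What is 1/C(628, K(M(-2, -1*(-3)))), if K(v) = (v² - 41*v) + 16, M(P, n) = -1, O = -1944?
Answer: -1/1222373 ≈ -8.1808e-7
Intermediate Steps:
K(v) = 16 + v² - 41*v
C(a, g) = -1541 - 1944*a (C(a, g) = -1944*a - 1541 = -1541 - 1944*a)
1/C(628, K(M(-2, -1*(-3)))) = 1/(-1541 - 1944*628) = 1/(-1541 - 1220832) = 1/(-1222373) = -1/1222373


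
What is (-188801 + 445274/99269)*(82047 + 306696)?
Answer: -7285681823067885/99269 ≈ -7.3393e+10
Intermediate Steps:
(-188801 + 445274/99269)*(82047 + 306696) = (-188801 + 445274*(1/99269))*388743 = (-188801 + 445274/99269)*388743 = -18741641195/99269*388743 = -7285681823067885/99269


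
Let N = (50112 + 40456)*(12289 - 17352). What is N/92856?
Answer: -57318223/11607 ≈ -4938.3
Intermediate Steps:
N = -458545784 (N = 90568*(-5063) = -458545784)
N/92856 = -458545784/92856 = -458545784*1/92856 = -57318223/11607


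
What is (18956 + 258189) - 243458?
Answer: 33687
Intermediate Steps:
(18956 + 258189) - 243458 = 277145 - 243458 = 33687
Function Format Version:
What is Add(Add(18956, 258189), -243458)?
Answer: 33687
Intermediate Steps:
Add(Add(18956, 258189), -243458) = Add(277145, -243458) = 33687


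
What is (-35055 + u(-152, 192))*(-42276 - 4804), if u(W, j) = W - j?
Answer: 1666584920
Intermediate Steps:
(-35055 + u(-152, 192))*(-42276 - 4804) = (-35055 + (-152 - 1*192))*(-42276 - 4804) = (-35055 + (-152 - 192))*(-47080) = (-35055 - 344)*(-47080) = -35399*(-47080) = 1666584920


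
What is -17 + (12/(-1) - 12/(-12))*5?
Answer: -72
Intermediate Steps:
-17 + (12/(-1) - 12/(-12))*5 = -17 + (12*(-1) - 12*(-1/12))*5 = -17 + (-12 + 1)*5 = -17 - 11*5 = -17 - 55 = -72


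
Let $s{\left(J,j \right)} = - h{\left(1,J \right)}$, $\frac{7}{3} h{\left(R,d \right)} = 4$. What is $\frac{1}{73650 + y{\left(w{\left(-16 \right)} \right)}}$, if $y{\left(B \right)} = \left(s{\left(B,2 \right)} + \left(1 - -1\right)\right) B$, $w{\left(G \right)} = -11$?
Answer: $\frac{7}{515528} \approx 1.3578 \cdot 10^{-5}$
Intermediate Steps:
$h{\left(R,d \right)} = \frac{12}{7}$ ($h{\left(R,d \right)} = \frac{3}{7} \cdot 4 = \frac{12}{7}$)
$s{\left(J,j \right)} = - \frac{12}{7}$ ($s{\left(J,j \right)} = \left(-1\right) \frac{12}{7} = - \frac{12}{7}$)
$y{\left(B \right)} = \frac{2 B}{7}$ ($y{\left(B \right)} = \left(- \frac{12}{7} + \left(1 - -1\right)\right) B = \left(- \frac{12}{7} + \left(1 + 1\right)\right) B = \left(- \frac{12}{7} + 2\right) B = \frac{2 B}{7}$)
$\frac{1}{73650 + y{\left(w{\left(-16 \right)} \right)}} = \frac{1}{73650 + \frac{2}{7} \left(-11\right)} = \frac{1}{73650 - \frac{22}{7}} = \frac{1}{\frac{515528}{7}} = \frac{7}{515528}$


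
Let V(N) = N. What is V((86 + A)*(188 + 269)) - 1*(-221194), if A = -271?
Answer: 136649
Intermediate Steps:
V((86 + A)*(188 + 269)) - 1*(-221194) = (86 - 271)*(188 + 269) - 1*(-221194) = -185*457 + 221194 = -84545 + 221194 = 136649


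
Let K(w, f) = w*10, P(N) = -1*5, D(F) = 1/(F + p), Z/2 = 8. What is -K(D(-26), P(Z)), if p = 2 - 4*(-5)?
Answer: 5/2 ≈ 2.5000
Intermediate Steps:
Z = 16 (Z = 2*8 = 16)
p = 22 (p = 2 + 20 = 22)
D(F) = 1/(22 + F) (D(F) = 1/(F + 22) = 1/(22 + F))
P(N) = -5
K(w, f) = 10*w
-K(D(-26), P(Z)) = -10/(22 - 26) = -10/(-4) = -10*(-1)/4 = -1*(-5/2) = 5/2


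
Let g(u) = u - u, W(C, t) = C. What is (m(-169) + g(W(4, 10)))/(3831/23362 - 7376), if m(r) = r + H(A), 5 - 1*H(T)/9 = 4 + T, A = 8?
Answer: 5419984/172314281 ≈ 0.031454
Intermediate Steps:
g(u) = 0
H(T) = 9 - 9*T (H(T) = 45 - 9*(4 + T) = 45 + (-36 - 9*T) = 9 - 9*T)
m(r) = -63 + r (m(r) = r + (9 - 9*8) = r + (9 - 72) = r - 63 = -63 + r)
(m(-169) + g(W(4, 10)))/(3831/23362 - 7376) = ((-63 - 169) + 0)/(3831/23362 - 7376) = (-232 + 0)/(3831*(1/23362) - 7376) = -232/(3831/23362 - 7376) = -232/(-172314281/23362) = -232*(-23362/172314281) = 5419984/172314281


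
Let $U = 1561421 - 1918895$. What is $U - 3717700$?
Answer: $-4075174$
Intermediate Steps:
$U = -357474$
$U - 3717700 = -357474 - 3717700 = -4075174$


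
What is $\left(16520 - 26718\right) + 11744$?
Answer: $1546$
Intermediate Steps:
$\left(16520 - 26718\right) + 11744 = -10198 + 11744 = 1546$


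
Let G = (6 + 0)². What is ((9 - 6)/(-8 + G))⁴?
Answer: 81/614656 ≈ 0.00013178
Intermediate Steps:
G = 36 (G = 6² = 36)
((9 - 6)/(-8 + G))⁴ = ((9 - 6)/(-8 + 36))⁴ = (3/28)⁴ = 81/614656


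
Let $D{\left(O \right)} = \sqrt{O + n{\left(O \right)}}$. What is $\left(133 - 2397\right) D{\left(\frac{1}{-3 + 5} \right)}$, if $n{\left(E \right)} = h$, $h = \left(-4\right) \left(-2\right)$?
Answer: $- 1132 \sqrt{34} \approx -6600.6$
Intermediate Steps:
$h = 8$
$n{\left(E \right)} = 8$
$D{\left(O \right)} = \sqrt{8 + O}$ ($D{\left(O \right)} = \sqrt{O + 8} = \sqrt{8 + O}$)
$\left(133 - 2397\right) D{\left(\frac{1}{-3 + 5} \right)} = \left(133 - 2397\right) \sqrt{8 + \frac{1}{-3 + 5}} = \left(133 - 2397\right) \sqrt{8 + \frac{1}{2}} = - 2264 \sqrt{8 + \frac{1}{2}} = - 2264 \sqrt{\frac{17}{2}} = - 2264 \frac{\sqrt{34}}{2} = - 1132 \sqrt{34}$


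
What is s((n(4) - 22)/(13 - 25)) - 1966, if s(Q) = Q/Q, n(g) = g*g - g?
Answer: -1965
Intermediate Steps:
n(g) = g² - g
s(Q) = 1
s((n(4) - 22)/(13 - 25)) - 1966 = 1 - 1966 = -1965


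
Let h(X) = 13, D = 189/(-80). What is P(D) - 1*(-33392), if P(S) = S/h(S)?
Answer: 34727491/1040 ≈ 33392.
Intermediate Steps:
D = -189/80 (D = 189*(-1/80) = -189/80 ≈ -2.3625)
P(S) = S/13
P(D) - 1*(-33392) = (1/13)*(-189/80) - 1*(-33392) = -189/1040 + 33392 = 34727491/1040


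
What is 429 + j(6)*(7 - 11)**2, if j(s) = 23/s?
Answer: 1471/3 ≈ 490.33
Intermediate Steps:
429 + j(6)*(7 - 11)**2 = 429 + (23/6)*(7 - 11)**2 = 429 + (23*(1/6))*(-4)**2 = 429 + (23/6)*16 = 429 + 184/3 = 1471/3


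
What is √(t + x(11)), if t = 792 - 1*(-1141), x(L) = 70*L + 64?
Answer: √2767 ≈ 52.602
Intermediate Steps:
x(L) = 64 + 70*L
t = 1933 (t = 792 + 1141 = 1933)
√(t + x(11)) = √(1933 + (64 + 70*11)) = √(1933 + (64 + 770)) = √(1933 + 834) = √2767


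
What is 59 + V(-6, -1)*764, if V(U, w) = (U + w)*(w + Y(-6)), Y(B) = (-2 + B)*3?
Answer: 133759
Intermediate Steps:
Y(B) = -6 + 3*B
V(U, w) = (-24 + w)*(U + w) (V(U, w) = (U + w)*(w + (-6 + 3*(-6))) = (U + w)*(w + (-6 - 18)) = (U + w)*(w - 24) = (U + w)*(-24 + w) = (-24 + w)*(U + w))
59 + V(-6, -1)*764 = 59 + ((-1)² - 24*(-6) - 24*(-1) - 6*(-1))*764 = 59 + (1 + 144 + 24 + 6)*764 = 59 + 175*764 = 59 + 133700 = 133759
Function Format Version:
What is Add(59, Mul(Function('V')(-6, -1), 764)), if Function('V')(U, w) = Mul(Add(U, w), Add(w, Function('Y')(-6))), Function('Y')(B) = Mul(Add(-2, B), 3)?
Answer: 133759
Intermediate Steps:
Function('Y')(B) = Add(-6, Mul(3, B))
Function('V')(U, w) = Mul(Add(-24, w), Add(U, w)) (Function('V')(U, w) = Mul(Add(U, w), Add(w, Add(-6, Mul(3, -6)))) = Mul(Add(U, w), Add(w, Add(-6, -18))) = Mul(Add(U, w), Add(w, -24)) = Mul(Add(U, w), Add(-24, w)) = Mul(Add(-24, w), Add(U, w)))
Add(59, Mul(Function('V')(-6, -1), 764)) = Add(59, Mul(Add(Pow(-1, 2), Mul(-24, -6), Mul(-24, -1), Mul(-6, -1)), 764)) = Add(59, Mul(Add(1, 144, 24, 6), 764)) = Add(59, Mul(175, 764)) = Add(59, 133700) = 133759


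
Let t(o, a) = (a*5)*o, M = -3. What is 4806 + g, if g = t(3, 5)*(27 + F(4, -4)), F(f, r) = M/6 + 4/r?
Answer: 13437/2 ≈ 6718.5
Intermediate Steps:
t(o, a) = 5*a*o (t(o, a) = (5*a)*o = 5*a*o)
F(f, r) = -½ + 4/r (F(f, r) = -3/6 + 4/r = -3*⅙ + 4/r = -½ + 4/r)
g = 3825/2 (g = (5*5*3)*(27 + (½)*(8 - 1*(-4))/(-4)) = 75*(27 + (½)*(-¼)*(8 + 4)) = 75*(27 + (½)*(-¼)*12) = 75*(27 - 3/2) = 75*(51/2) = 3825/2 ≈ 1912.5)
4806 + g = 4806 + 3825/2 = 13437/2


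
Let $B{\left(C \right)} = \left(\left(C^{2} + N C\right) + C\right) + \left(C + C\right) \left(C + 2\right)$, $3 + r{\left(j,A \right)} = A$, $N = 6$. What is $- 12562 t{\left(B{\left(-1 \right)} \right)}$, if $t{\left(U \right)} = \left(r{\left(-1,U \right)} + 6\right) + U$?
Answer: $163306$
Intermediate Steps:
$r{\left(j,A \right)} = -3 + A$
$B{\left(C \right)} = C^{2} + 7 C + 2 C \left(2 + C\right)$ ($B{\left(C \right)} = \left(\left(C^{2} + 6 C\right) + C\right) + \left(C + C\right) \left(C + 2\right) = \left(C^{2} + 7 C\right) + 2 C \left(2 + C\right) = C^{2} + 7 C + 2 C \left(2 + C\right)$)
$t{\left(U \right)} = 3 + 2 U$ ($t{\left(U \right)} = \left(\left(-3 + U\right) + 6\right) + U = \left(3 + U\right) + U = 3 + 2 U$)
$- 12562 t{\left(B{\left(-1 \right)} \right)} = - 12562 \left(3 + 2 \left(- (11 + 3 \left(-1\right))\right)\right) = - 12562 \left(3 + 2 \left(- (11 - 3)\right)\right) = - 12562 \left(3 + 2 \left(\left(-1\right) 8\right)\right) = - 12562 \left(3 + 2 \left(-8\right)\right) = - 12562 \left(3 - 16\right) = \left(-12562\right) \left(-13\right) = 163306$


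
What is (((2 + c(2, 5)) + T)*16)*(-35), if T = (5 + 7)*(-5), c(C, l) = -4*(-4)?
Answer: 23520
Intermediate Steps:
c(C, l) = 16
T = -60 (T = 12*(-5) = -60)
(((2 + c(2, 5)) + T)*16)*(-35) = (((2 + 16) - 60)*16)*(-35) = ((18 - 60)*16)*(-35) = -42*16*(-35) = -672*(-35) = 23520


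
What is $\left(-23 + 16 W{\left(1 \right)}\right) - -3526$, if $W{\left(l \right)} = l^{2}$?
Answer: $3519$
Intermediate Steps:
$\left(-23 + 16 W{\left(1 \right)}\right) - -3526 = \left(-23 + 16 \cdot 1^{2}\right) - -3526 = \left(-23 + 16 \cdot 1\right) + 3526 = \left(-23 + 16\right) + 3526 = -7 + 3526 = 3519$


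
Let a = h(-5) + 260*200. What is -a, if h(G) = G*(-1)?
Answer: -52005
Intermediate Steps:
h(G) = -G
a = 52005 (a = -1*(-5) + 260*200 = 5 + 52000 = 52005)
-a = -1*52005 = -52005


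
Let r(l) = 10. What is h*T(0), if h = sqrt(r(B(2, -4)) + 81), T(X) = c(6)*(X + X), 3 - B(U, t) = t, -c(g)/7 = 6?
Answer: 0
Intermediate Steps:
c(g) = -42 (c(g) = -7*6 = -42)
B(U, t) = 3 - t
T(X) = -84*X (T(X) = -42*(X + X) = -84*X)
h = sqrt(91) (h = sqrt(10 + 81) = sqrt(91) ≈ 9.5394)
h*T(0) = sqrt(91)*(-84*0) = sqrt(91)*0 = 0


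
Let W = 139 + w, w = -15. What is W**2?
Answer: 15376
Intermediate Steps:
W = 124 (W = 139 - 15 = 124)
W**2 = 124**2 = 15376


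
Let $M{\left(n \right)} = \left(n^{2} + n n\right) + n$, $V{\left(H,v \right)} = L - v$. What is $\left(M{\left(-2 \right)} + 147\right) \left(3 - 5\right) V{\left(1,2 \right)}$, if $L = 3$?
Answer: $-306$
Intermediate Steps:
$V{\left(H,v \right)} = 3 - v$
$M{\left(n \right)} = n + 2 n^{2}$ ($M{\left(n \right)} = \left(n^{2} + n^{2}\right) + n = 2 n^{2} + n = n + 2 n^{2}$)
$\left(M{\left(-2 \right)} + 147\right) \left(3 - 5\right) V{\left(1,2 \right)} = \left(- 2 \left(1 + 2 \left(-2\right)\right) + 147\right) \left(3 - 5\right) \left(3 - 2\right) = \left(- 2 \left(1 - 4\right) + 147\right) \left(- 2 \left(3 - 2\right)\right) = \left(\left(-2\right) \left(-3\right) + 147\right) \left(\left(-2\right) 1\right) = \left(6 + 147\right) \left(-2\right) = 153 \left(-2\right) = -306$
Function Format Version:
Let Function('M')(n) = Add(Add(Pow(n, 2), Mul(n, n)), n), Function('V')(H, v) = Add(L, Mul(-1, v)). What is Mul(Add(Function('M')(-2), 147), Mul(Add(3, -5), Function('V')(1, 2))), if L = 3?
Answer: -306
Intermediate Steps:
Function('V')(H, v) = Add(3, Mul(-1, v))
Function('M')(n) = Add(n, Mul(2, Pow(n, 2))) (Function('M')(n) = Add(Add(Pow(n, 2), Pow(n, 2)), n) = Add(Mul(2, Pow(n, 2)), n) = Add(n, Mul(2, Pow(n, 2))))
Mul(Add(Function('M')(-2), 147), Mul(Add(3, -5), Function('V')(1, 2))) = Mul(Add(Mul(-2, Add(1, Mul(2, -2))), 147), Mul(Add(3, -5), Add(3, Mul(-1, 2)))) = Mul(Add(Mul(-2, Add(1, -4)), 147), Mul(-2, Add(3, -2))) = Mul(Add(Mul(-2, -3), 147), Mul(-2, 1)) = Mul(Add(6, 147), -2) = Mul(153, -2) = -306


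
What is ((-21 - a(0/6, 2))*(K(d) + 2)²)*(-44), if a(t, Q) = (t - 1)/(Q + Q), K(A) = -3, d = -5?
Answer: 913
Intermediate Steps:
a(t, Q) = (-1 + t)/(2*Q) (a(t, Q) = (-1 + t)/((2*Q)) = (-1 + t)*(1/(2*Q)) = (-1 + t)/(2*Q))
((-21 - a(0/6, 2))*(K(d) + 2)²)*(-44) = ((-21 - (-1 + 0/6)/(2*2))*(-3 + 2)²)*(-44) = ((-21 - (-1 + 0*(⅙))/(2*2))*(-1)²)*(-44) = ((-21 - (-1 + 0)/(2*2))*1)*(-44) = ((-21 - (-1)/(2*2))*1)*(-44) = ((-21 - 1*(-¼))*1)*(-44) = ((-21 + ¼)*1)*(-44) = -83/4*1*(-44) = -83/4*(-44) = 913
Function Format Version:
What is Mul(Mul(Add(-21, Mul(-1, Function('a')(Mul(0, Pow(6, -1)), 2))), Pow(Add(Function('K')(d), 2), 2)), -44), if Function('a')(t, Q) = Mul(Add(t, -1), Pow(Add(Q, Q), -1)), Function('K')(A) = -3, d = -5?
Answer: 913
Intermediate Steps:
Function('a')(t, Q) = Mul(Rational(1, 2), Pow(Q, -1), Add(-1, t)) (Function('a')(t, Q) = Mul(Add(-1, t), Pow(Mul(2, Q), -1)) = Mul(Add(-1, t), Mul(Rational(1, 2), Pow(Q, -1))) = Mul(Rational(1, 2), Pow(Q, -1), Add(-1, t)))
Mul(Mul(Add(-21, Mul(-1, Function('a')(Mul(0, Pow(6, -1)), 2))), Pow(Add(Function('K')(d), 2), 2)), -44) = Mul(Mul(Add(-21, Mul(-1, Mul(Rational(1, 2), Pow(2, -1), Add(-1, Mul(0, Pow(6, -1)))))), Pow(Add(-3, 2), 2)), -44) = Mul(Mul(Add(-21, Mul(-1, Mul(Rational(1, 2), Rational(1, 2), Add(-1, Mul(0, Rational(1, 6)))))), Pow(-1, 2)), -44) = Mul(Mul(Add(-21, Mul(-1, Mul(Rational(1, 2), Rational(1, 2), Add(-1, 0)))), 1), -44) = Mul(Mul(Add(-21, Mul(-1, Mul(Rational(1, 2), Rational(1, 2), -1))), 1), -44) = Mul(Mul(Add(-21, Mul(-1, Rational(-1, 4))), 1), -44) = Mul(Mul(Add(-21, Rational(1, 4)), 1), -44) = Mul(Mul(Rational(-83, 4), 1), -44) = Mul(Rational(-83, 4), -44) = 913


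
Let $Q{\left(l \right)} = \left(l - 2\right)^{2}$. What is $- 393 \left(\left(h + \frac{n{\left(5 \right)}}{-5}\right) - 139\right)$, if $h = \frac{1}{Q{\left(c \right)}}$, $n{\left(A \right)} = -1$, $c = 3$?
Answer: $\frac{270777}{5} \approx 54155.0$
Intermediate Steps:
$Q{\left(l \right)} = \left(-2 + l\right)^{2}$
$h = 1$ ($h = \frac{1}{\left(-2 + 3\right)^{2}} = \frac{1}{1^{2}} = 1^{-1} = 1$)
$- 393 \left(\left(h + \frac{n{\left(5 \right)}}{-5}\right) - 139\right) = - 393 \left(\left(1 + \frac{1}{-5} \left(-1\right)\right) - 139\right) = - 393 \left(\left(1 - - \frac{1}{5}\right) - 139\right) = - 393 \left(\left(1 + \frac{1}{5}\right) - 139\right) = - 393 \left(\frac{6}{5} - 139\right) = \left(-393\right) \left(- \frac{689}{5}\right) = \frac{270777}{5}$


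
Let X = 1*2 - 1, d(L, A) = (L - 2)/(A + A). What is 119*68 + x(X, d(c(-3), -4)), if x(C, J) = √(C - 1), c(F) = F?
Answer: 8092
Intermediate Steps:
d(L, A) = (-2 + L)/(2*A) (d(L, A) = (-2 + L)/((2*A)) = (-2 + L)*(1/(2*A)) = (-2 + L)/(2*A))
X = 1 (X = 2 - 1 = 1)
x(C, J) = √(-1 + C)
119*68 + x(X, d(c(-3), -4)) = 119*68 + √(-1 + 1) = 8092 + √0 = 8092 + 0 = 8092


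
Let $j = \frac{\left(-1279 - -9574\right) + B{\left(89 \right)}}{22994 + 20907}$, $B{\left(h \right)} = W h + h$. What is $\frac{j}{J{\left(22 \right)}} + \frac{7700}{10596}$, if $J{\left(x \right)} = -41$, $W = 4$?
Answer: $\frac{3441734165}{4768043709} \approx 0.72183$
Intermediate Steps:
$B{\left(h \right)} = 5 h$ ($B{\left(h \right)} = 4 h + h = 5 h$)
$j = \frac{8740}{43901}$ ($j = \frac{\left(-1279 - -9574\right) + 5 \cdot 89}{22994 + 20907} = \frac{\left(-1279 + 9574\right) + 445}{43901} = \left(8295 + 445\right) \frac{1}{43901} = 8740 \cdot \frac{1}{43901} = \frac{8740}{43901} \approx 0.19908$)
$\frac{j}{J{\left(22 \right)}} + \frac{7700}{10596} = \frac{8740}{43901 \left(-41\right)} + \frac{7700}{10596} = \frac{8740}{43901} \left(- \frac{1}{41}\right) + 7700 \cdot \frac{1}{10596} = - \frac{8740}{1799941} + \frac{1925}{2649} = \frac{3441734165}{4768043709}$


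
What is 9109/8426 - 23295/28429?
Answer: 62676091/239542754 ≈ 0.26165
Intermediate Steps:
9109/8426 - 23295/28429 = 62676091/239542754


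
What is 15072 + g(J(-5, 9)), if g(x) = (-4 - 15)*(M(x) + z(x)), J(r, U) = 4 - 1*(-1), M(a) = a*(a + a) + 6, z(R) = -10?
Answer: 14198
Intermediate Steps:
M(a) = 6 + 2*a² (M(a) = a*(2*a) + 6 = 2*a² + 6 = 6 + 2*a²)
J(r, U) = 5 (J(r, U) = 4 + 1 = 5)
g(x) = 76 - 38*x² (g(x) = (-4 - 15)*((6 + 2*x²) - 10) = -19*(-4 + 2*x²) = 76 - 38*x²)
15072 + g(J(-5, 9)) = 15072 + (76 - 38*5²) = 15072 + (76 - 38*25) = 15072 + (76 - 950) = 15072 - 874 = 14198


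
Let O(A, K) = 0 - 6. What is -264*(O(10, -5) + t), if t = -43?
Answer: 12936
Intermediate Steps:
O(A, K) = -6
-264*(O(10, -5) + t) = -264*(-6 - 43) = -264*(-49) = 12936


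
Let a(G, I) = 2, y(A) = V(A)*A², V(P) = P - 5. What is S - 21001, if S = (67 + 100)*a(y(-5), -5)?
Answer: -20667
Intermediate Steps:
V(P) = -5 + P
y(A) = A²*(-5 + A) (y(A) = (-5 + A)*A² = A²*(-5 + A))
S = 334 (S = (67 + 100)*2 = 167*2 = 334)
S - 21001 = 334 - 21001 = -20667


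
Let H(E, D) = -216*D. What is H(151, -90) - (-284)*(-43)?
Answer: 7228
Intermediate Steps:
H(151, -90) - (-284)*(-43) = -216*(-90) - (-284)*(-43) = 19440 - 1*12212 = 19440 - 12212 = 7228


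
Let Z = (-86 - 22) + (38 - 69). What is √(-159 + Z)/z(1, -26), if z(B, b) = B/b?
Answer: -26*I*√298 ≈ -448.83*I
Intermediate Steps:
Z = -139 (Z = -108 - 31 = -139)
√(-159 + Z)/z(1, -26) = √(-159 - 139)/((1/(-26))) = √(-298)/((1*(-1/26))) = (I*√298)/(-1/26) = (I*√298)*(-26) = -26*I*√298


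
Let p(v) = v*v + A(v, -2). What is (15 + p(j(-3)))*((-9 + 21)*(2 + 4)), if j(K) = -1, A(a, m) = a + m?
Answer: 936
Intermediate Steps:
p(v) = -2 + v + v² (p(v) = v*v + (v - 2) = v² + (-2 + v) = -2 + v + v²)
(15 + p(j(-3)))*((-9 + 21)*(2 + 4)) = (15 + (-2 - 1 + (-1)²))*((-9 + 21)*(2 + 4)) = (15 + (-2 - 1 + 1))*(12*6) = (15 - 2)*72 = 13*72 = 936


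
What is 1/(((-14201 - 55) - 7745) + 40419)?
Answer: 1/18418 ≈ 5.4295e-5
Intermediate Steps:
1/(((-14201 - 55) - 7745) + 40419) = 1/((-14256 - 7745) + 40419) = 1/(-22001 + 40419) = 1/18418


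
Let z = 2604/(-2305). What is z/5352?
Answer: -217/1028030 ≈ -0.00021108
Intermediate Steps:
z = -2604/2305 (z = 2604*(-1/2305) = -2604/2305 ≈ -1.1297)
z/5352 = -2604/2305/5352 = -2604/2305*1/5352 = -217/1028030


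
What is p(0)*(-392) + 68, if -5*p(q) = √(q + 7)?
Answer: 68 + 392*√7/5 ≈ 275.43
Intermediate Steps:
p(q) = -√(7 + q)/5 (p(q) = -√(q + 7)/5 = -√(7 + q)/5)
p(0)*(-392) + 68 = -√(7 + 0)/5*(-392) + 68 = -√7/5*(-392) + 68 = 392*√7/5 + 68 = 68 + 392*√7/5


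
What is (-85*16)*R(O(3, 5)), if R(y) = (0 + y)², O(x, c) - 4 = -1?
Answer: -12240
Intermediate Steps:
O(x, c) = 3 (O(x, c) = 4 - 1 = 3)
R(y) = y²
(-85*16)*R(O(3, 5)) = -85*16*3² = -1360*9 = -12240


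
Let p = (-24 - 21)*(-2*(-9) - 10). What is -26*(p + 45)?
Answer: 8190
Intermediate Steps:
p = -360 (p = -45*(18 - 10) = -45*8 = -360)
-26*(p + 45) = -26*(-360 + 45) = -26*(-315) = 8190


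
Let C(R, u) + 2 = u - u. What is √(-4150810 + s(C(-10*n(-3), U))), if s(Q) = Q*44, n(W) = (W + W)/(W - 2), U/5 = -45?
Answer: I*√4150898 ≈ 2037.4*I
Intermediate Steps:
U = -225 (U = 5*(-45) = -225)
n(W) = 2*W/(-2 + W) (n(W) = (2*W)/(-2 + W) = 2*W/(-2 + W))
C(R, u) = -2 (C(R, u) = -2 + (u - u) = -2 + 0 = -2)
s(Q) = 44*Q
√(-4150810 + s(C(-10*n(-3), U))) = √(-4150810 + 44*(-2)) = √(-4150810 - 88) = √(-4150898) = I*√4150898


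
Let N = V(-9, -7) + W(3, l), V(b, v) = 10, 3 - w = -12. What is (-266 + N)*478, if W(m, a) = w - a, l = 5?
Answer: -117588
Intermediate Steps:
w = 15 (w = 3 - 1*(-12) = 3 + 12 = 15)
W(m, a) = 15 - a
N = 20 (N = 10 + (15 - 1*5) = 10 + (15 - 5) = 10 + 10 = 20)
(-266 + N)*478 = (-266 + 20)*478 = -246*478 = -117588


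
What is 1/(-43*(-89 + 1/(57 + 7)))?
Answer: 64/244885 ≈ 0.00026135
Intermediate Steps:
1/(-43*(-89 + 1/(57 + 7))) = 1/(-43*(-89 + 1/64)) = 1/(-43*(-5695/64)) = 1/(244885/64) = 64/244885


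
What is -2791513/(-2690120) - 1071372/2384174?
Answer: 1886666735311/3206857080440 ≈ 0.58832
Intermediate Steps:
-2791513/(-2690120) - 1071372/2384174 = -2791513*(-1/2690120) - 1071372*1/2384174 = 2791513/2690120 - 535686/1192087 = 1886666735311/3206857080440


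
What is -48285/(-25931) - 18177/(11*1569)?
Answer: 120667676/149181043 ≈ 0.80887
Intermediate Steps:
-48285/(-25931) - 18177/(11*1569) = -48285*(-1/25931) - 18177/17259 = 48285/25931 - 18177*1/17259 = 48285/25931 - 6059/5753 = 120667676/149181043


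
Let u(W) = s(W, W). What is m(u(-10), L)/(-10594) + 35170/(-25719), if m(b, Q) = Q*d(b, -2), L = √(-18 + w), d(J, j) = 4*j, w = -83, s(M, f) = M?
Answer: -35170/25719 + 4*I*√101/5297 ≈ -1.3675 + 0.0075891*I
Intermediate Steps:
u(W) = W
L = I*√101 (L = √(-18 - 83) = √(-101) = I*√101 ≈ 10.05*I)
m(b, Q) = -8*Q (m(b, Q) = Q*(4*(-2)) = Q*(-8) = -8*Q)
m(u(-10), L)/(-10594) + 35170/(-25719) = -8*I*√101/(-10594) + 35170/(-25719) = -8*I*√101*(-1/10594) + 35170*(-1/25719) = 4*I*√101/5297 - 35170/25719 = -35170/25719 + 4*I*√101/5297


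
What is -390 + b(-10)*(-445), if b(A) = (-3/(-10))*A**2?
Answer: -13740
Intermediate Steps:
b(A) = 3*A**2/10 (b(A) = (-3*(-1/10))*A**2 = 3*A**2/10)
-390 + b(-10)*(-445) = -390 + ((3/10)*(-10)**2)*(-445) = -390 + ((3/10)*100)*(-445) = -390 + 30*(-445) = -390 - 13350 = -13740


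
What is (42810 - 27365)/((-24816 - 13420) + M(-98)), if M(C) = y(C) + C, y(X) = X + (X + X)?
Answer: -15445/38628 ≈ -0.39984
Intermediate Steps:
y(X) = 3*X (y(X) = X + 2*X = 3*X)
M(C) = 4*C (M(C) = 3*C + C = 4*C)
(42810 - 27365)/((-24816 - 13420) + M(-98)) = (42810 - 27365)/((-24816 - 13420) + 4*(-98)) = 15445/(-38236 - 392) = 15445/(-38628) = 15445*(-1/38628) = -15445/38628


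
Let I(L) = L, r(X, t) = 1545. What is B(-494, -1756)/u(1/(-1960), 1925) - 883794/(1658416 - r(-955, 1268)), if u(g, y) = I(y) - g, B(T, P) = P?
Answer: -9037107978754/6251375939871 ≈ -1.4456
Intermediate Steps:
u(g, y) = y - g
B(-494, -1756)/u(1/(-1960), 1925) - 883794/(1658416 - r(-955, 1268)) = -1756/(1925 - 1/(-1960)) - 883794/(1658416 - 1*1545) = -1756/(1925 - 1*(-1/1960)) - 883794/(1658416 - 1545) = -1756/(1925 + 1/1960) - 883794/1656871 = -1756/3773001/1960 - 883794*1/1656871 = -1756*1960/3773001 - 883794/1656871 = -3441760/3773001 - 883794/1656871 = -9037107978754/6251375939871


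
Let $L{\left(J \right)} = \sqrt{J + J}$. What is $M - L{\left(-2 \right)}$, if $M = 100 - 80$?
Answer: $20 - 2 i \approx 20.0 - 2.0 i$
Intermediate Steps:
$L{\left(J \right)} = \sqrt{2} \sqrt{J}$ ($L{\left(J \right)} = \sqrt{2 J} = \sqrt{2} \sqrt{J}$)
$M = 20$ ($M = 100 - 80 = 20$)
$M - L{\left(-2 \right)} = 20 - \sqrt{2} \sqrt{-2} = 20 - \sqrt{2} i \sqrt{2} = 20 - 2 i$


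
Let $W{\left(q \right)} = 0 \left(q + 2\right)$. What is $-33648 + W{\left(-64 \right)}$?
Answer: $-33648$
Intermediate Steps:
$W{\left(q \right)} = 0$ ($W{\left(q \right)} = 0 \left(2 + q\right) = 0$)
$-33648 + W{\left(-64 \right)} = -33648 + 0 = -33648$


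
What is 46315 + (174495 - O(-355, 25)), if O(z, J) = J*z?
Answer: 229685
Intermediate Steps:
46315 + (174495 - O(-355, 25)) = 46315 + (174495 - 25*(-355)) = 46315 + (174495 - 1*(-8875)) = 46315 + (174495 + 8875) = 46315 + 183370 = 229685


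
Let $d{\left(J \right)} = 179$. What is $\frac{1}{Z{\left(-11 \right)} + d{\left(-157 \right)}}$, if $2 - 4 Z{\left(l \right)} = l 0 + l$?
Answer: $\frac{4}{729} \approx 0.005487$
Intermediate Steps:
$Z{\left(l \right)} = \frac{1}{2} - \frac{l}{4}$ ($Z{\left(l \right)} = \frac{1}{2} - \frac{l 0 + l}{4} = \frac{1}{2} - \frac{0 + l}{4} = \frac{1}{2} - \frac{l}{4}$)
$\frac{1}{Z{\left(-11 \right)} + d{\left(-157 \right)}} = \frac{1}{\left(\frac{1}{2} - - \frac{11}{4}\right) + 179} = \frac{1}{\left(\frac{1}{2} + \frac{11}{4}\right) + 179} = \frac{1}{\frac{13}{4} + 179} = \frac{1}{\frac{729}{4}} = \frac{4}{729}$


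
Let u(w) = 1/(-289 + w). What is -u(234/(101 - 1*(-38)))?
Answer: 139/39937 ≈ 0.0034805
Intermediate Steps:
-u(234/(101 - 1*(-38))) = -1/(-289 + 234/(101 - 1*(-38))) = -1/(-289 + 234/(101 + 38)) = -1/(-289 + 234/139) = -1/(-39937/139) = -1*(-139/39937) = 139/39937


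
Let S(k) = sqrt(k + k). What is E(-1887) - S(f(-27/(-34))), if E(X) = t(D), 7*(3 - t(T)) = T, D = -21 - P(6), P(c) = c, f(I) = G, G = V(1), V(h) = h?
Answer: 48/7 - sqrt(2) ≈ 5.4429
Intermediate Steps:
G = 1
f(I) = 1
S(k) = sqrt(2)*sqrt(k) (S(k) = sqrt(2*k) = sqrt(2)*sqrt(k))
D = -27 (D = -21 - 1*6 = -21 - 6 = -27)
t(T) = 3 - T/7
E(X) = 48/7 (E(X) = 3 - 1/7*(-27) = 3 + 27/7 = 48/7)
E(-1887) - S(f(-27/(-34))) = 48/7 - sqrt(2)*sqrt(1) = 48/7 - sqrt(2)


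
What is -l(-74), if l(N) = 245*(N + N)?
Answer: 36260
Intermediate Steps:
l(N) = 490*N (l(N) = 245*(2*N) = 490*N)
-l(-74) = -490*(-74) = -1*(-36260) = 36260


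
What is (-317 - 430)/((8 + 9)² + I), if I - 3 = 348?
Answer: -747/640 ≈ -1.1672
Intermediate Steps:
I = 351 (I = 3 + 348 = 351)
(-317 - 430)/((8 + 9)² + I) = (-317 - 430)/((8 + 9)² + 351) = -747/(17² + 351) = -747/(289 + 351) = -747/640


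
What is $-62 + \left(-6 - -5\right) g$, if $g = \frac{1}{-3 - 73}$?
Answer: $- \frac{4711}{76} \approx -61.987$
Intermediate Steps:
$g = - \frac{1}{76}$ ($g = \frac{1}{-76} = - \frac{1}{76} \approx -0.013158$)
$-62 + \left(-6 - -5\right) g = -62 + \left(-6 - -5\right) \left(- \frac{1}{76}\right) = -62 + \left(-6 + 5\right) \left(- \frac{1}{76}\right) = -62 - - \frac{1}{76} = -62 + \frac{1}{76} = - \frac{4711}{76}$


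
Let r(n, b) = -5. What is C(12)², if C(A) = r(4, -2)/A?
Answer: 25/144 ≈ 0.17361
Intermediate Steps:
C(A) = -5/A
C(12)² = (-5/12)² = 25/144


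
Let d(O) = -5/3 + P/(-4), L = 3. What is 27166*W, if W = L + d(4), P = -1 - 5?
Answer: 230911/3 ≈ 76970.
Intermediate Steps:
P = -6
d(O) = -⅙ (d(O) = -5/3 - 6/(-4) = -5*⅓ - 6*(-¼) = -5/3 + 3/2 = -⅙)
W = 17/6 (W = 3 - ⅙ = 17/6 ≈ 2.8333)
27166*W = 27166*(17/6) = 230911/3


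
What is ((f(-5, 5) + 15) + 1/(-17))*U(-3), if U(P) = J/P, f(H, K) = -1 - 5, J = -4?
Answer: 608/51 ≈ 11.922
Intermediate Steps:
f(H, K) = -6
U(P) = -4/P
((f(-5, 5) + 15) + 1/(-17))*U(-3) = ((-6 + 15) + 1/(-17))*(-4/(-3)) = (9 - 1/17)*(-4*(-1/3)) = (152/17)*(4/3) = 608/51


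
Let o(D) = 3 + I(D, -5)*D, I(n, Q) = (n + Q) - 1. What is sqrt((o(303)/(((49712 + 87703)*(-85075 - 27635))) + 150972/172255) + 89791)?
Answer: sqrt(98286426282524804427186362994)/1046232600465 ≈ 299.65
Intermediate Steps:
I(n, Q) = -1 + Q + n (I(n, Q) = (Q + n) - 1 = -1 + Q + n)
o(D) = 3 + D*(-6 + D) (o(D) = 3 + (-1 - 5 + D)*D = 3 + (-6 + D)*D = 3 + D*(-6 + D))
sqrt((o(303)/(((49712 + 87703)*(-85075 - 27635))) + 150972/172255) + 89791) = sqrt(((3 + 303*(-6 + 303))/(((49712 + 87703)*(-85075 - 27635))) + 150972/172255) + 89791) = sqrt(((3 + 303*297)/((137415*(-112710))) + 150972*(1/172255)) + 89791) = sqrt(((3 + 89991)/(-15488044650) + 150972/172255) + 89791) = sqrt((89994*(-1/15488044650) + 150972/172255) + 89791) = sqrt((-14999/2581340775 + 150972/172255) + 89791) = sqrt(77941519166111/88929771039525 + 89791) = sqrt(7985171012929155386/88929771039525) = sqrt(98286426282524804427186362994)/1046232600465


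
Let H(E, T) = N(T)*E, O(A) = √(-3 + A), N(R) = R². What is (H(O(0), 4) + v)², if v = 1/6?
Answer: -27647/36 + 16*I*√3/3 ≈ -767.97 + 9.2376*I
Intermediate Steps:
H(E, T) = E*T² (H(E, T) = T²*E = E*T²)
v = ⅙ ≈ 0.16667
(H(O(0), 4) + v)² = (√(-3 + 0)*4² + ⅙)² = (√(-3)*16 + ⅙)² = ((I*√3)*16 + ⅙)² = (16*I*√3 + ⅙)² = (⅙ + 16*I*√3)²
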